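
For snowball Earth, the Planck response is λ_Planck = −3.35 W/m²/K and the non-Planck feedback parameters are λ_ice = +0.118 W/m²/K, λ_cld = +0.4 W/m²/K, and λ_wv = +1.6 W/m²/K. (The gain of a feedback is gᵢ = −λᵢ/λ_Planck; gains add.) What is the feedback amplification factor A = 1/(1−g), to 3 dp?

Convert to gains: g_ice = 0.118/3.35 = 0.03522; g_cld = 0.4/3.35 = 0.1194; g_wv = 1.6/3.35 = 0.4776.
Total gain g = 0.63222.
A = 1/(1 − 0.63222) = 2.719.

2.719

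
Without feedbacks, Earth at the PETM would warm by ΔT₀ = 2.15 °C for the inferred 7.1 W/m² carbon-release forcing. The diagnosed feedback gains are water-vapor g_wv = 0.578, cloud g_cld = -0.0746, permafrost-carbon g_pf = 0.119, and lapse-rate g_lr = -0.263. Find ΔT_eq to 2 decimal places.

3.36 °C

Total gain g = 0.578 − 0.0746 + 0.119 − 0.263 = 0.3594.
Amplification A = 1/(1 − 0.3594) = 1.561.
ΔT = 2.15 × 1.561 = 3.36 °C.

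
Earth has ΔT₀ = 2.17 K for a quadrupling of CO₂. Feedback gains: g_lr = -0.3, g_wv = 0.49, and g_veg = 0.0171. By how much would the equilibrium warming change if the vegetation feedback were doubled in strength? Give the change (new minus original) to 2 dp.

Original: g = 0.2071, ΔT = 2.17/(1−0.2071) = 2.7368 K.
With doubled vegetation: g' = 0.2242, ΔT' = 2.17/(1−0.2242) = 2.7971 K.
Change = 2.7971 − 2.7368 = 0.06 K.

0.06 K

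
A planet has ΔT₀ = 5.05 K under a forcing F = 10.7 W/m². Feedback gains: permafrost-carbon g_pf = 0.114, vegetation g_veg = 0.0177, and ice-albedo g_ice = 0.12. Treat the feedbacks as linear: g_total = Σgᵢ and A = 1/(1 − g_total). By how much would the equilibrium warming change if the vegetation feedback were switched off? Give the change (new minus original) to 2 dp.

-0.16 K

Original: g = 0.2517, ΔT = 5.05/(1−0.2517) = 6.7486 K.
Without vegetation: g' = 0.234, ΔT' = 5.05/(1−0.234) = 6.5927 K.
Change = 6.5927 − 6.7486 = -0.16 K.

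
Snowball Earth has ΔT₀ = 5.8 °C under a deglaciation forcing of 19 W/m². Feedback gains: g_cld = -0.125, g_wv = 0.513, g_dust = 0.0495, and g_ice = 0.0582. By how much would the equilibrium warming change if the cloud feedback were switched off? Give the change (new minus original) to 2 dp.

Original: g = 0.4957, ΔT = 5.8/(1−0.4957) = 11.5011 °C.
Without cloud: g' = 0.6207, ΔT' = 5.8/(1−0.6207) = 15.2913 °C.
Change = 15.2913 − 11.5011 = 3.79 °C.

3.79 °C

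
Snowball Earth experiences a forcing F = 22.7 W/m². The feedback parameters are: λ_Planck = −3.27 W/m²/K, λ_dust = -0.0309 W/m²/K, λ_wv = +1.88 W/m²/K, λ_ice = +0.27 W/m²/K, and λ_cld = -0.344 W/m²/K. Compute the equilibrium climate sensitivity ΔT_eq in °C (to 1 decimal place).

Net feedback parameter λ = (−3.27) + (-0.0309) + (+1.88) + (+0.27) + (-0.344) = -1.4949 W/m²/K.
ΔT = −F/λ = −22.7/(-1.4949) = 15.2 °C.

15.2 °C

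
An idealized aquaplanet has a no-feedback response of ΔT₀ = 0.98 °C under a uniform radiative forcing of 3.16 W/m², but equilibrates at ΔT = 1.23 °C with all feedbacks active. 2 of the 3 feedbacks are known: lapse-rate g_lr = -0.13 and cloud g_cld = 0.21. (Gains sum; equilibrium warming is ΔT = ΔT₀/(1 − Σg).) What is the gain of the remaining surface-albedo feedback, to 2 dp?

0.12

Amplification A = ΔT/ΔT₀ = 1.23/0.98 = 1.255.
Total gain g = 1 − 1/A = 1 − 1/1.255 = 0.2032.
Known gains sum to -0.13 + 0.21 = 0.08.
g_alb = 0.2032 − 0.08 = 0.12.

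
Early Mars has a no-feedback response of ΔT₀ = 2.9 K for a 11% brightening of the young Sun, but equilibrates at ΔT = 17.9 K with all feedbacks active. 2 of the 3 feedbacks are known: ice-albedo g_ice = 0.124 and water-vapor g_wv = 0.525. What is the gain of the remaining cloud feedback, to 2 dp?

0.19

Amplification A = ΔT/ΔT₀ = 17.9/2.9 = 6.172.
Total gain g = 1 − 1/A = 1 − 1/6.172 = 0.838.
Known gains sum to 0.124 + 0.525 = 0.649.
g_cld = 0.838 − 0.649 = 0.19.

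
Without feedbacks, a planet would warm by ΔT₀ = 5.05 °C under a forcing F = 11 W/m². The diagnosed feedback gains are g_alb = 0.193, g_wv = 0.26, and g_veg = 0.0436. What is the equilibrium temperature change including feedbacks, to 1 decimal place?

Total gain g = 0.193 + 0.26 + 0.0436 = 0.4966.
Amplification A = 1/(1 − 0.4966) = 1.986.
ΔT = 5.05 × 1.986 = 10.0 °C.

10.0 °C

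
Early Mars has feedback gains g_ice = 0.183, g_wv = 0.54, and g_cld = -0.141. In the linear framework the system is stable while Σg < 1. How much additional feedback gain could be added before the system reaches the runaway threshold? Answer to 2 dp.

Current total gain = 0.183 + 0.54 − 0.141 = 0.582.
Margin to runaway = 1 − 0.582 = 0.42.

0.42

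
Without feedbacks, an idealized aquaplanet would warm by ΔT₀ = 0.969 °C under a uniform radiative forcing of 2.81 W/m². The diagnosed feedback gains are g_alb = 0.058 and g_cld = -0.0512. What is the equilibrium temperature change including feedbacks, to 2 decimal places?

0.98 °C

Total gain g = 0.058 − 0.0512 = 0.0068.
Amplification A = 1/(1 − 0.0068) = 1.007.
ΔT = 0.969 × 1.007 = 0.98 °C.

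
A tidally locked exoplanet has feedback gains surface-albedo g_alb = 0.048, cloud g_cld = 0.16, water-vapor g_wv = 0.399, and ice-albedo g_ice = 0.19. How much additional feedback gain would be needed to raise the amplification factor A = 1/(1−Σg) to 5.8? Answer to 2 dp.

0.03

Current total gain = 0.797.
Target gain for A = 5.8: g* = 1 − 1/5.8 = 0.8276.
Additional gain needed = 0.8276 − 0.797 = 0.03.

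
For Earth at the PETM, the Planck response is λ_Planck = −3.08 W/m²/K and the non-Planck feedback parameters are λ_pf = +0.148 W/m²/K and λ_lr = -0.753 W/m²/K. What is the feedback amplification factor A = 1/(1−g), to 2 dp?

0.84

Convert to gains: g_pf = 0.148/3.08 = 0.04805; g_lr = -0.753/3.08 = -0.2445.
Total gain g = -0.19645.
A = 1/(1 + 0.19645) = 0.84.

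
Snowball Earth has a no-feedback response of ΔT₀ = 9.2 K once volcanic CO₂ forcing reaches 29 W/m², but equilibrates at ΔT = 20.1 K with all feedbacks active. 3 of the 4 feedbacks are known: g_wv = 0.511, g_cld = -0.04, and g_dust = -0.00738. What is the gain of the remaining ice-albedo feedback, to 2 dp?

0.08

Amplification A = ΔT/ΔT₀ = 20.1/9.2 = 2.185.
Total gain g = 1 − 1/A = 1 − 1/2.185 = 0.5423.
Known gains sum to 0.511 − 0.04 − 0.00738 = 0.46362.
g_ice = 0.5423 − 0.46362 = 0.08.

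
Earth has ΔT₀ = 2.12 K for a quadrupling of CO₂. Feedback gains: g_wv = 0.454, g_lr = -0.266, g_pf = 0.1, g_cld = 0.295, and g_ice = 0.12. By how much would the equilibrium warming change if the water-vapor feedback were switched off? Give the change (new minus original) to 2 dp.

Original: g = 0.703, ΔT = 2.12/(1−0.703) = 7.1380 K.
Without water-vapor: g' = 0.249, ΔT' = 2.12/(1−0.249) = 2.8229 K.
Change = 2.8229 − 7.1380 = -4.32 K.

-4.32 K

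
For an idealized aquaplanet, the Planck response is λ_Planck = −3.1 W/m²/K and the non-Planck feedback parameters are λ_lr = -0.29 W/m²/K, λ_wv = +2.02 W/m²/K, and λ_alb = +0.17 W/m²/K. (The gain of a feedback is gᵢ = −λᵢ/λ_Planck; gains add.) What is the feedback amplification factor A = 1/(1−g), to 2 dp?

Convert to gains: g_lr = -0.29/3.1 = -0.09355; g_wv = 2.02/3.1 = 0.6516; g_alb = 0.17/3.1 = 0.05484.
Total gain g = 0.61289.
A = 1/(1 − 0.61289) = 2.58.

2.58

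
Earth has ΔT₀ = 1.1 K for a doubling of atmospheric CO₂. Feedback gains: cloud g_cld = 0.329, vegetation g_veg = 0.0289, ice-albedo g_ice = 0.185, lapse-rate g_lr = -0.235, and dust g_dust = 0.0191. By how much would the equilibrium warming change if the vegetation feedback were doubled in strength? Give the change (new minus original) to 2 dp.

0.07 K

Original: g = 0.327, ΔT = 1.1/(1−0.327) = 1.6345 K.
With doubled vegetation: g' = 0.3559, ΔT' = 1.1/(1−0.3559) = 1.7078 K.
Change = 1.7078 − 1.6345 = 0.07 K.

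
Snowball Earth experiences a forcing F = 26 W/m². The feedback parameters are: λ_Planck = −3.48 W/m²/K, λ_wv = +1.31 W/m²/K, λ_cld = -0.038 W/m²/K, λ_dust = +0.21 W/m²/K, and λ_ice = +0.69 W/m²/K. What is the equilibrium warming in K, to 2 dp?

19.88 K

Net feedback parameter λ = (−3.48) + (+1.31) + (-0.038) + (+0.21) + (+0.69) = -1.308 W/m²/K.
ΔT = −F/λ = −26/(-1.308) = 19.88 K.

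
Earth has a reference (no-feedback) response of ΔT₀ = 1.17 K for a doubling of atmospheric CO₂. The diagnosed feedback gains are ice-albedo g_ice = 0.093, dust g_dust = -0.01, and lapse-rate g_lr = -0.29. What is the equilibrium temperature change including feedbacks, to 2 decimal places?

0.97 K

Total gain g = 0.093 − 0.01 − 0.29 = -0.207.
Amplification A = 1/(1 + 0.207) = 0.8285.
ΔT = 1.17 × 0.8285 = 0.97 K.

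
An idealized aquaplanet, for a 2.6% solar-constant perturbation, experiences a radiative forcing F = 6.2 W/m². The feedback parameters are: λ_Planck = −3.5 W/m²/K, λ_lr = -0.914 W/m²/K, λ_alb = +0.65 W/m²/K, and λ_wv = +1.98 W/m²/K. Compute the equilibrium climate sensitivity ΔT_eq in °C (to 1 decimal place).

3.5 °C

Net feedback parameter λ = (−3.5) + (-0.914) + (+0.65) + (+1.98) = -1.784 W/m²/K.
ΔT = −F/λ = −6.2/(-1.784) = 3.5 °C.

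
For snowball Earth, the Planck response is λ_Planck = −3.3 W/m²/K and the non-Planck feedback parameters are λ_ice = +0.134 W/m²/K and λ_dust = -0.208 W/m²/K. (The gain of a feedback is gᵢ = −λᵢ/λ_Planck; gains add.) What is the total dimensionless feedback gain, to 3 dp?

-0.022

Convert to gains: g_ice = 0.134/3.3 = 0.04061; g_dust = -0.208/3.3 = -0.06303.
Total gain g = -0.02242.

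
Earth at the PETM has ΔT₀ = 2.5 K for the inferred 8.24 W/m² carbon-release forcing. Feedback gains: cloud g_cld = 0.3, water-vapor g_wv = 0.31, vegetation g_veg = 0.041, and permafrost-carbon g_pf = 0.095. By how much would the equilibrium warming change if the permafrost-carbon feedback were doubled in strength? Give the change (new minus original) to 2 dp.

5.88 K

Original: g = 0.746, ΔT = 2.5/(1−0.746) = 9.8425 K.
With doubled permafrost-carbon: g' = 0.841, ΔT' = 2.5/(1−0.841) = 15.7233 K.
Change = 15.7233 − 9.8425 = 5.88 K.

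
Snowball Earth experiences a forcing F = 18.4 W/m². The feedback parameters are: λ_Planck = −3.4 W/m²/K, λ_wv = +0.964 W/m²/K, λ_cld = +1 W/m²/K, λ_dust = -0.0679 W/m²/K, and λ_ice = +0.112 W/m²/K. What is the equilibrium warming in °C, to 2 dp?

13.22 °C

Net feedback parameter λ = (−3.4) + (+0.964) + (+1) + (-0.0679) + (+0.112) = -1.3919 W/m²/K.
ΔT = −F/λ = −18.4/(-1.3919) = 13.22 °C.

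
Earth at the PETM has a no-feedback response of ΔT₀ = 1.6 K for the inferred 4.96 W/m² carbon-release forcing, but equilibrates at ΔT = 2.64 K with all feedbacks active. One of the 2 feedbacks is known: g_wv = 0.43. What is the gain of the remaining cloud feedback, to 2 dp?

-0.04

Amplification A = ΔT/ΔT₀ = 2.64/1.6 = 1.65.
Total gain g = 1 − 1/A = 1 − 1/1.65 = 0.3939.
The known gain is 0.43.
g_cld = 0.3939 − 0.43 = -0.04.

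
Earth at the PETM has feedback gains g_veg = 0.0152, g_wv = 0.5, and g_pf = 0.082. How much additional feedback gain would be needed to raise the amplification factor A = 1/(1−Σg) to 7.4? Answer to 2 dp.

Current total gain = 0.5972.
Target gain for A = 7.4: g* = 1 − 1/7.4 = 0.8649.
Additional gain needed = 0.8649 − 0.5972 = 0.27.

0.27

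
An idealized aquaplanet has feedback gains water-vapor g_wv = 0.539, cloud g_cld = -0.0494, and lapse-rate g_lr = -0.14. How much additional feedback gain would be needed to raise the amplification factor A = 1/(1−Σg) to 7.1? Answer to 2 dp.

Current total gain = 0.3496.
Target gain for A = 7.1: g* = 1 − 1/7.1 = 0.8592.
Additional gain needed = 0.8592 − 0.3496 = 0.51.

0.51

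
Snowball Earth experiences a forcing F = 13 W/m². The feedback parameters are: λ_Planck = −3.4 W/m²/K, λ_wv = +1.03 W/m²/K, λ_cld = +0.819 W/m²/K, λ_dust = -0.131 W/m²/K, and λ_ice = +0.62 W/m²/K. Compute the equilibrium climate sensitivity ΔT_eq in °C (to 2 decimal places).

Net feedback parameter λ = (−3.4) + (+1.03) + (+0.819) + (-0.131) + (+0.62) = -1.062 W/m²/K.
ΔT = −F/λ = −13/(-1.062) = 12.24 °C.

12.24 °C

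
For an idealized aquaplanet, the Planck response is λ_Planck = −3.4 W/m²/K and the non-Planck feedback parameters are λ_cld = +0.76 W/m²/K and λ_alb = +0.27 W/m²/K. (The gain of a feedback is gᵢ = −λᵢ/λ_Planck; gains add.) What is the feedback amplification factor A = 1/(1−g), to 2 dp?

1.43

Convert to gains: g_cld = 0.76/3.4 = 0.2235; g_alb = 0.27/3.4 = 0.07941.
Total gain g = 0.30291.
A = 1/(1 − 0.30291) = 1.43.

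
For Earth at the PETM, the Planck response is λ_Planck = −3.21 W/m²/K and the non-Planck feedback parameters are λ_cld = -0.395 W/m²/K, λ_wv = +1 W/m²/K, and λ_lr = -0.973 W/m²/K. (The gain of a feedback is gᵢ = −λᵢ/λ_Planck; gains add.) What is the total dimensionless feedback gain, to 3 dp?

Convert to gains: g_cld = -0.395/3.21 = -0.1231; g_wv = 1/3.21 = 0.3115; g_lr = -0.973/3.21 = -0.3031.
Total gain g = -0.1147.

-0.115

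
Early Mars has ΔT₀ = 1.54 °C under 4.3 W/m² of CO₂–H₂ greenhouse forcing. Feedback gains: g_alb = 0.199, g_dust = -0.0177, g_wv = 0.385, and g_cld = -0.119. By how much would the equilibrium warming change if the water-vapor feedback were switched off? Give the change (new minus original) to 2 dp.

Original: g = 0.4473, ΔT = 1.54/(1−0.4473) = 2.7863 °C.
Without water-vapor: g' = 0.0623, ΔT' = 1.54/(1−0.0623) = 1.6423 °C.
Change = 1.6423 − 2.7863 = -1.14 °C.

-1.14 °C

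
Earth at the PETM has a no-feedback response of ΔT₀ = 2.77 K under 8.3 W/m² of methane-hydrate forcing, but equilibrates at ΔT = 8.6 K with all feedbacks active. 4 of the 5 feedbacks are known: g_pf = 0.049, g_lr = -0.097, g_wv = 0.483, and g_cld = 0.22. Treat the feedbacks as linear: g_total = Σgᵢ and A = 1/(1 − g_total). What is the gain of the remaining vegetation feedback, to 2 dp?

Amplification A = ΔT/ΔT₀ = 8.6/2.77 = 3.105.
Total gain g = 1 − 1/A = 1 − 1/3.105 = 0.6779.
Known gains sum to 0.049 − 0.097 + 0.483 + 0.22 = 0.655.
g_veg = 0.6779 − 0.655 = 0.02.

0.02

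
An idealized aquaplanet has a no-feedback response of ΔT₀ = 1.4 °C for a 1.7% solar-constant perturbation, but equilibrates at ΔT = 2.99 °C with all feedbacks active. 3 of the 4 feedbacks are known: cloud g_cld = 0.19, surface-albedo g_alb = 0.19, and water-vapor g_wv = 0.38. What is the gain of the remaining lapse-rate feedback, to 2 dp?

Amplification A = ΔT/ΔT₀ = 2.99/1.4 = 2.136.
Total gain g = 1 − 1/A = 1 − 1/2.136 = 0.5318.
Known gains sum to 0.19 + 0.19 + 0.38 = 0.76.
g_lr = 0.5318 − 0.76 = -0.23.

-0.23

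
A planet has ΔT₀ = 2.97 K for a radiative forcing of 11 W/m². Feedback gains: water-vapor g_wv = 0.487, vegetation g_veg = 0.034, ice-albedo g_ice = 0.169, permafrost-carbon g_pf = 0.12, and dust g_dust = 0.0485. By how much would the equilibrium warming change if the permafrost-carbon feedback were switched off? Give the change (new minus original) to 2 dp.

-9.63 K

Original: g = 0.8585, ΔT = 2.97/(1−0.8585) = 20.9894 K.
Without permafrost-carbon: g' = 0.7385, ΔT' = 2.97/(1−0.7385) = 11.3576 K.
Change = 11.3576 − 20.9894 = -9.63 K.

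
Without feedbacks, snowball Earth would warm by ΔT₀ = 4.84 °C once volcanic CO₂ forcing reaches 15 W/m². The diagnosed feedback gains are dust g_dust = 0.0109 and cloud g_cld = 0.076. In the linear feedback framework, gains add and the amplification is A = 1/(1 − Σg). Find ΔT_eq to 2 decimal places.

Total gain g = 0.0109 + 0.076 = 0.0869.
Amplification A = 1/(1 − 0.0869) = 1.095.
ΔT = 4.84 × 1.095 = 5.30 °C.

5.30 °C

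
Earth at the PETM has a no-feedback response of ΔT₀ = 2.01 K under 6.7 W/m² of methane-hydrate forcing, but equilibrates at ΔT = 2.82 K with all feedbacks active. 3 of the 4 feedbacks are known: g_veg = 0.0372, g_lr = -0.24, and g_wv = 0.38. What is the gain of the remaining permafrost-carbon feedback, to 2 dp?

Amplification A = ΔT/ΔT₀ = 2.82/2.01 = 1.403.
Total gain g = 1 − 1/A = 1 − 1/1.403 = 0.2872.
Known gains sum to 0.0372 − 0.24 + 0.38 = 0.1772.
g_pf = 0.2872 − 0.1772 = 0.11.

0.11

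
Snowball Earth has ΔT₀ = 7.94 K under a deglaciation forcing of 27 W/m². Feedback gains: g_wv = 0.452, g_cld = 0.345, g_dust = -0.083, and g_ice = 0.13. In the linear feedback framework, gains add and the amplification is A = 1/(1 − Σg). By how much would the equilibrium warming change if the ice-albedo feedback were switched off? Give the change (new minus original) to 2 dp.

Original: g = 0.844, ΔT = 7.94/(1−0.844) = 50.8974 K.
Without ice-albedo: g' = 0.714, ΔT' = 7.94/(1−0.714) = 27.7622 K.
Change = 27.7622 − 50.8974 = -23.14 K.

-23.14 K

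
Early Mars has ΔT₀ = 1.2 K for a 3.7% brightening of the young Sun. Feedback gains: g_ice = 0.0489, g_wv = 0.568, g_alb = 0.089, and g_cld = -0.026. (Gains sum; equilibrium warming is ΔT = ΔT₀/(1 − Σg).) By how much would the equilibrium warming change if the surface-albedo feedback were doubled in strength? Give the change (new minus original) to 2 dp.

1.44 K

Original: g = 0.6799, ΔT = 1.2/(1−0.6799) = 3.7488 K.
With doubled surface-albedo: g' = 0.7689, ΔT' = 1.2/(1−0.7689) = 5.1926 K.
Change = 5.1926 − 3.7488 = 1.44 K.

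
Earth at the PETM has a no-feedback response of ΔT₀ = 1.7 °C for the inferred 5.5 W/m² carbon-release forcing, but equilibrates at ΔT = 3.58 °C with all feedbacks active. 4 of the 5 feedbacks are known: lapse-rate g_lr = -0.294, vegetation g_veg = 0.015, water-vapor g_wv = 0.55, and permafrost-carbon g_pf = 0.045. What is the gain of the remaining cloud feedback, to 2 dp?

0.21

Amplification A = ΔT/ΔT₀ = 3.58/1.7 = 2.106.
Total gain g = 1 − 1/A = 1 − 1/2.106 = 0.5252.
Known gains sum to -0.294 + 0.015 + 0.55 + 0.045 = 0.316.
g_cld = 0.5252 − 0.316 = 0.21.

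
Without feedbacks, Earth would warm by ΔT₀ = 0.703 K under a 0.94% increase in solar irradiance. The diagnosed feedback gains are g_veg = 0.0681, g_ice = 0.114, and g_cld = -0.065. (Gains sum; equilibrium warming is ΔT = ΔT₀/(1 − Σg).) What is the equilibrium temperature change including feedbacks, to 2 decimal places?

0.80 K

Total gain g = 0.0681 + 0.114 − 0.065 = 0.1171.
Amplification A = 1/(1 − 0.1171) = 1.133.
ΔT = 0.703 × 1.133 = 0.80 K.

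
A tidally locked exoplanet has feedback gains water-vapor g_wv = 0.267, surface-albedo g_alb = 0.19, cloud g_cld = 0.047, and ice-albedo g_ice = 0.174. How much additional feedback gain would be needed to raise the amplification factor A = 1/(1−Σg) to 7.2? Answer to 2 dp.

Current total gain = 0.678.
Target gain for A = 7.2: g* = 1 − 1/7.2 = 0.8611.
Additional gain needed = 0.8611 − 0.678 = 0.18.

0.18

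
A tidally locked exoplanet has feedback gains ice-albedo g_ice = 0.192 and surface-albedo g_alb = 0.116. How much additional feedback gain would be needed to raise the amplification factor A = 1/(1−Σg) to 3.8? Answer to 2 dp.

Current total gain = 0.308.
Target gain for A = 3.8: g* = 1 − 1/3.8 = 0.7368.
Additional gain needed = 0.7368 − 0.308 = 0.43.

0.43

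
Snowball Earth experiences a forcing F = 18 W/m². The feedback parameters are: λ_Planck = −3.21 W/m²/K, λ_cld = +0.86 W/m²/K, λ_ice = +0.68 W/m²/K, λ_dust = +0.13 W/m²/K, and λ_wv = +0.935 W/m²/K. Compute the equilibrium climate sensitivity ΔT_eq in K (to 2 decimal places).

29.75 K

Net feedback parameter λ = (−3.21) + (+0.86) + (+0.68) + (+0.13) + (+0.935) = -0.605 W/m²/K.
ΔT = −F/λ = −18/(-0.605) = 29.75 K.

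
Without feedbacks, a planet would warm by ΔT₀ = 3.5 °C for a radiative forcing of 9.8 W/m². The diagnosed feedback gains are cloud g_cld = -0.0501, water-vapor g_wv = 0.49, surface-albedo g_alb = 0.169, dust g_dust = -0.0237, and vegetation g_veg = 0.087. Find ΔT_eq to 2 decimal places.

Total gain g = -0.0501 + 0.49 + 0.169 − 0.0237 + 0.087 = 0.6722.
Amplification A = 1/(1 − 0.6722) = 3.051.
ΔT = 3.5 × 3.051 = 10.68 °C.

10.68 °C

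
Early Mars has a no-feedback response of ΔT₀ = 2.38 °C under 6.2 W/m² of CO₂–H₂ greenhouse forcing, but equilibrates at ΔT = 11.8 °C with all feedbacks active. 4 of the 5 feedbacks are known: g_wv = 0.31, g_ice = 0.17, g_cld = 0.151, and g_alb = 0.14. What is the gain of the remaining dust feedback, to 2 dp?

0.03

Amplification A = ΔT/ΔT₀ = 11.8/2.38 = 4.958.
Total gain g = 1 − 1/A = 1 − 1/4.958 = 0.7983.
Known gains sum to 0.31 + 0.17 + 0.151 + 0.14 = 0.771.
g_dust = 0.7983 − 0.771 = 0.03.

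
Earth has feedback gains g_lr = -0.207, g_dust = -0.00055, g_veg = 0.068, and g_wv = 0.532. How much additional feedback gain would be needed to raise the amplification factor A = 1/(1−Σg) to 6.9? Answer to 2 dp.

Current total gain = 0.39245.
Target gain for A = 6.9: g* = 1 − 1/6.9 = 0.8551.
Additional gain needed = 0.8551 − 0.39245 = 0.46.

0.46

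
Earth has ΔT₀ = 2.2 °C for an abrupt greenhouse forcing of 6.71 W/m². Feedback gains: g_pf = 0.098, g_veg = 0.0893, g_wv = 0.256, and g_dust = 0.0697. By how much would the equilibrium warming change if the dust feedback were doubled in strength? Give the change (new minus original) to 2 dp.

0.75 °C

Original: g = 0.513, ΔT = 2.2/(1−0.513) = 4.5175 °C.
With doubled dust: g' = 0.5827, ΔT' = 2.2/(1−0.5827) = 5.2720 °C.
Change = 5.2720 − 4.5175 = 0.75 °C.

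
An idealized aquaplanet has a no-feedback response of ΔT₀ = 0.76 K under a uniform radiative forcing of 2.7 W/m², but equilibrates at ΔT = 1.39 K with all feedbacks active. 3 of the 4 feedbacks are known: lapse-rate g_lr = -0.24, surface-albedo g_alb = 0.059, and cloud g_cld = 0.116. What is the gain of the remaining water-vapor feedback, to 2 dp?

0.52

Amplification A = ΔT/ΔT₀ = 1.39/0.76 = 1.829.
Total gain g = 1 − 1/A = 1 − 1/1.829 = 0.4533.
Known gains sum to -0.24 + 0.059 + 0.116 = -0.065.
g_wv = 0.4533 + 0.065 = 0.52.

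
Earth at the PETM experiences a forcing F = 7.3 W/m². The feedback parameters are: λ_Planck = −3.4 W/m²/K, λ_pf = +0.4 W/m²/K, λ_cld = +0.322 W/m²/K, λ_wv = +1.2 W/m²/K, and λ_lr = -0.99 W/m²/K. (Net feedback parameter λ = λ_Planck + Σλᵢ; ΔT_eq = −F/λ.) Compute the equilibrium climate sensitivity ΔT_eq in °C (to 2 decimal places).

Net feedback parameter λ = (−3.4) + (+0.4) + (+0.322) + (+1.2) + (-0.99) = -2.468 W/m²/K.
ΔT = −F/λ = −7.3/(-2.468) = 2.96 °C.

2.96 °C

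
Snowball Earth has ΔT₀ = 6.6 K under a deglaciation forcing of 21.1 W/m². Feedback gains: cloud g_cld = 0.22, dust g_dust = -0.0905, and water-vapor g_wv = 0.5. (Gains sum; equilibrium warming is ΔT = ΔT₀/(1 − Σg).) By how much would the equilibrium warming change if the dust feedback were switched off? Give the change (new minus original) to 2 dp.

5.76 K

Original: g = 0.6295, ΔT = 6.6/(1−0.6295) = 17.8138 K.
Without dust: g' = 0.72, ΔT' = 6.6/(1−0.72) = 23.5714 K.
Change = 23.5714 − 17.8138 = 5.76 K.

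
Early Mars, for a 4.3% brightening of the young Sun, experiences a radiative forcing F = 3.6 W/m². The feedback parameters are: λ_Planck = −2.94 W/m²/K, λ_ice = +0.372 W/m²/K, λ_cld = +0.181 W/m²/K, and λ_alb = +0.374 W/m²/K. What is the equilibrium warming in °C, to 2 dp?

Net feedback parameter λ = (−2.94) + (+0.372) + (+0.181) + (+0.374) = -2.013 W/m²/K.
ΔT = −F/λ = −3.6/(-2.013) = 1.79 °C.

1.79 °C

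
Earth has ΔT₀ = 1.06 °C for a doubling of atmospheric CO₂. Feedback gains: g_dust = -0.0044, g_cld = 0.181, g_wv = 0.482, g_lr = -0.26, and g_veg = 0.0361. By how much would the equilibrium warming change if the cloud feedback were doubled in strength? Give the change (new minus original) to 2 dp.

0.88 °C

Original: g = 0.4347, ΔT = 1.06/(1−0.4347) = 1.8751 °C.
With doubled cloud: g' = 0.6157, ΔT' = 1.06/(1−0.6157) = 2.7583 °C.
Change = 2.7583 − 1.8751 = 0.88 °C.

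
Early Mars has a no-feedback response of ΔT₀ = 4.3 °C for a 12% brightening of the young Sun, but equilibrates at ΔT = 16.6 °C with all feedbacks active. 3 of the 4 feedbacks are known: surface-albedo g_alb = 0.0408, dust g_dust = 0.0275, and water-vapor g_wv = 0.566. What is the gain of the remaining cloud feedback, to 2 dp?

Amplification A = ΔT/ΔT₀ = 16.6/4.3 = 3.86.
Total gain g = 1 − 1/A = 1 − 1/3.86 = 0.7409.
Known gains sum to 0.0408 + 0.0275 + 0.566 = 0.6343.
g_cld = 0.7409 − 0.6343 = 0.11.

0.11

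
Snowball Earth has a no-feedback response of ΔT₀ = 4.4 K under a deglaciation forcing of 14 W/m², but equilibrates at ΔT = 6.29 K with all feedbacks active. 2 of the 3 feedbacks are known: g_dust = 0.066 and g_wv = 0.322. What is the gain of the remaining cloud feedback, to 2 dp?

Amplification A = ΔT/ΔT₀ = 6.29/4.4 = 1.43.
Total gain g = 1 − 1/A = 1 − 1/1.43 = 0.3007.
Known gains sum to 0.066 + 0.322 = 0.388.
g_cld = 0.3007 − 0.388 = -0.09.

-0.09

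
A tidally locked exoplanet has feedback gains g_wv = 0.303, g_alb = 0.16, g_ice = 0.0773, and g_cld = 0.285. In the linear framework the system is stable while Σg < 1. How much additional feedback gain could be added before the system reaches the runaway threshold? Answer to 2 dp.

0.17

Current total gain = 0.303 + 0.16 + 0.0773 + 0.285 = 0.8253.
Margin to runaway = 1 − 0.8253 = 0.17.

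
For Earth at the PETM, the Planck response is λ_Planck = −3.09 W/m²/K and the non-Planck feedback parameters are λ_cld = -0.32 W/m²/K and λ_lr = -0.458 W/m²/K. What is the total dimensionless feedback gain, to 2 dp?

Convert to gains: g_cld = -0.32/3.09 = -0.1036; g_lr = -0.458/3.09 = -0.1482.
Total gain g = -0.2518.

-0.25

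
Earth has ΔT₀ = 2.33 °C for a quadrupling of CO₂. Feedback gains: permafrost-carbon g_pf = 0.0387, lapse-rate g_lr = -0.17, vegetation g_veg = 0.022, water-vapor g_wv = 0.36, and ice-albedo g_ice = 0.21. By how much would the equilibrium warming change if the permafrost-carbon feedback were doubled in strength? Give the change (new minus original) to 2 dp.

Original: g = 0.4607, ΔT = 2.33/(1−0.4607) = 4.3204 °C.
With doubled permafrost-carbon: g' = 0.4994, ΔT' = 2.33/(1−0.4994) = 4.6544 °C.
Change = 4.6544 − 4.3204 = 0.33 °C.

0.33 °C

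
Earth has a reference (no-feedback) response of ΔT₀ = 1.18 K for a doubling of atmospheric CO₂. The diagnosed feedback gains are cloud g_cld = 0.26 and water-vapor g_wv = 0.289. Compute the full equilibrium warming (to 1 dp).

2.6 K

Total gain g = 0.26 + 0.289 = 0.549.
Amplification A = 1/(1 − 0.549) = 2.217.
ΔT = 1.18 × 2.217 = 2.6 K.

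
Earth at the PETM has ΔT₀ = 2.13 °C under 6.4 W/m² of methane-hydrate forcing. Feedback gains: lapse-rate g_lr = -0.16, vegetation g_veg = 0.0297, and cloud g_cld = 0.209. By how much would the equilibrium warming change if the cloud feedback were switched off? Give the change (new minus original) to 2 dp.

-0.43 °C

Original: g = 0.0787, ΔT = 2.13/(1−0.0787) = 2.3120 °C.
Without cloud: g' = -0.1303, ΔT' = 2.13/(1+0.1303) = 1.8845 °C.
Change = 1.8845 − 2.3120 = -0.43 °C.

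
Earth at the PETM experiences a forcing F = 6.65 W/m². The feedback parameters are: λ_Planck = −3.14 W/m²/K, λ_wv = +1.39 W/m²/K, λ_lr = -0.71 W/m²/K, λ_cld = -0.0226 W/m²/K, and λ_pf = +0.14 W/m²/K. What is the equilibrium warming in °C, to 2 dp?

Net feedback parameter λ = (−3.14) + (+1.39) + (-0.71) + (-0.0226) + (+0.14) = -2.3426 W/m²/K.
ΔT = −F/λ = −6.65/(-2.3426) = 2.84 °C.

2.84 °C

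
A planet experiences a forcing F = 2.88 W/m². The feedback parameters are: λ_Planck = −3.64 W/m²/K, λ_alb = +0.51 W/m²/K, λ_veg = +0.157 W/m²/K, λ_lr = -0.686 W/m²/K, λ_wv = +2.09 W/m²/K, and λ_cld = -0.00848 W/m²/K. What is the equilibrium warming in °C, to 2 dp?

1.83 °C

Net feedback parameter λ = (−3.64) + (+0.51) + (+0.157) + (-0.686) + (+2.09) + (-0.00848) = -1.57748 W/m²/K.
ΔT = −F/λ = −2.88/(-1.57748) = 1.83 °C.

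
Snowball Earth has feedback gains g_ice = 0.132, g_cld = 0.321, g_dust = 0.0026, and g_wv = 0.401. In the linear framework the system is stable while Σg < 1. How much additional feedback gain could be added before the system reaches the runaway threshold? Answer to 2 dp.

Current total gain = 0.132 + 0.321 + 0.0026 + 0.401 = 0.8566.
Margin to runaway = 1 − 0.8566 = 0.14.

0.14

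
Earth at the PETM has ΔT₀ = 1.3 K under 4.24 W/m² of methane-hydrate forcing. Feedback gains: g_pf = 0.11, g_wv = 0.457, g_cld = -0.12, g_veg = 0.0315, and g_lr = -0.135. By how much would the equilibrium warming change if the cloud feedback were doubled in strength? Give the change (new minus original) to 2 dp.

Original: g = 0.3435, ΔT = 1.3/(1−0.3435) = 1.9802 K.
With doubled cloud: g' = 0.2235, ΔT' = 1.3/(1−0.2235) = 1.6742 K.
Change = 1.6742 − 1.9802 = -0.31 K.

-0.31 K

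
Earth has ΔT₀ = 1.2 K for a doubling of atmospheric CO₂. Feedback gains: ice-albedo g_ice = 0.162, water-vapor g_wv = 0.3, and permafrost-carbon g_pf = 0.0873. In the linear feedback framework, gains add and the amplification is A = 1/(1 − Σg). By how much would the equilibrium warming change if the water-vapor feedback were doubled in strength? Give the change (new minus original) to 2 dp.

Original: g = 0.5493, ΔT = 1.2/(1−0.5493) = 2.6625 K.
With doubled water-vapor: g' = 0.8493, ΔT' = 1.2/(1−0.8493) = 7.9628 K.
Change = 7.9628 − 2.6625 = 5.30 K.

5.30 K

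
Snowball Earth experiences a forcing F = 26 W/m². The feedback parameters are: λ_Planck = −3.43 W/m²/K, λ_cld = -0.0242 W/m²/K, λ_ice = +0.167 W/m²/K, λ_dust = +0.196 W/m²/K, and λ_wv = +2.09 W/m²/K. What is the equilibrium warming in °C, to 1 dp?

Net feedback parameter λ = (−3.43) + (-0.0242) + (+0.167) + (+0.196) + (+2.09) = -1.0012 W/m²/K.
ΔT = −F/λ = −26/(-1.0012) = 26.0 °C.

26.0 °C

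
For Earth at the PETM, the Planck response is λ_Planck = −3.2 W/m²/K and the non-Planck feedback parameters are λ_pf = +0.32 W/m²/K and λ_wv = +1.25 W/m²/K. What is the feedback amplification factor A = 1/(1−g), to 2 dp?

Convert to gains: g_pf = 0.32/3.2 = 0.1; g_wv = 1.25/3.2 = 0.3906.
Total gain g = 0.4906.
A = 1/(1 − 0.4906) = 1.96.

1.96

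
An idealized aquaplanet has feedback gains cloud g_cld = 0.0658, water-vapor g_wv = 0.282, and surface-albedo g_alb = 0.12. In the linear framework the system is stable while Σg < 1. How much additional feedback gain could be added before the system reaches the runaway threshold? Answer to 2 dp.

Current total gain = 0.0658 + 0.282 + 0.12 = 0.4678.
Margin to runaway = 1 − 0.4678 = 0.53.

0.53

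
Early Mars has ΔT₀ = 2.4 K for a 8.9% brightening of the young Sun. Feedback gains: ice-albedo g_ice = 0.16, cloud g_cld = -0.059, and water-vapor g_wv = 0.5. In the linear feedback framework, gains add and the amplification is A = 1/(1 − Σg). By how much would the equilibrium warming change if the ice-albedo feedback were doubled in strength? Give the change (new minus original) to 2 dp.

Original: g = 0.601, ΔT = 2.4/(1−0.601) = 6.0150 K.
With doubled ice-albedo: g' = 0.761, ΔT' = 2.4/(1−0.761) = 10.0418 K.
Change = 10.0418 − 6.0150 = 4.03 K.

4.03 K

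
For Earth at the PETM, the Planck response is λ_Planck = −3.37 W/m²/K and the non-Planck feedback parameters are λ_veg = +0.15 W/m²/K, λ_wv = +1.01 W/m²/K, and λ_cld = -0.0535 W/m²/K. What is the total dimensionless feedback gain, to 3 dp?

Convert to gains: g_veg = 0.15/3.37 = 0.04451; g_wv = 1.01/3.37 = 0.2997; g_cld = -0.0535/3.37 = -0.01588.
Total gain g = 0.32833.

0.328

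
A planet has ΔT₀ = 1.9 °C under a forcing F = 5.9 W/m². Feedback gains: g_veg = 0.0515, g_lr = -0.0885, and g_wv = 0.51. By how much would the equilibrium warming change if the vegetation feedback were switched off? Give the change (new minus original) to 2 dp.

-0.32 °C

Original: g = 0.473, ΔT = 1.9/(1−0.473) = 3.6053 °C.
Without vegetation: g' = 0.4215, ΔT' = 1.9/(1−0.4215) = 3.2844 °C.
Change = 3.2844 − 3.6053 = -0.32 °C.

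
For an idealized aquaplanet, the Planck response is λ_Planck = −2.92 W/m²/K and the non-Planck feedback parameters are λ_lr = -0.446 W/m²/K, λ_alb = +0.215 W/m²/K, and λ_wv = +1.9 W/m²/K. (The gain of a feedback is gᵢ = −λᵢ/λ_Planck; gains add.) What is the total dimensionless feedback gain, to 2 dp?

0.57

Convert to gains: g_lr = -0.446/2.92 = -0.1527; g_alb = 0.215/2.92 = 0.07363; g_wv = 1.9/2.92 = 0.6507.
Total gain g = 0.57163.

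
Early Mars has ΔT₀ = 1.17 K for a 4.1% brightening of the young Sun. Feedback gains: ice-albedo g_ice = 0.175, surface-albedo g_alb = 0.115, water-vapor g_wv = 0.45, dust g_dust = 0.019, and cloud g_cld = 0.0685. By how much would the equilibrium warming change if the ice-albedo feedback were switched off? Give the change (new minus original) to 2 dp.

Original: g = 0.8275, ΔT = 1.17/(1−0.8275) = 6.7826 K.
Without ice-albedo: g' = 0.6525, ΔT' = 1.17/(1−0.6525) = 3.3669 K.
Change = 3.3669 − 6.7826 = -3.42 K.

-3.42 K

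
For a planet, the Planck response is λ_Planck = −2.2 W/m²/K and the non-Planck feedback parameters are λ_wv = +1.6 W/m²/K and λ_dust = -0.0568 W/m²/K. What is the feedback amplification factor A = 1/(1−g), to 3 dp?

3.350

Convert to gains: g_wv = 1.6/2.2 = 0.7273; g_dust = -0.0568/2.2 = -0.02582.
Total gain g = 0.70148.
A = 1/(1 − 0.70148) = 3.350.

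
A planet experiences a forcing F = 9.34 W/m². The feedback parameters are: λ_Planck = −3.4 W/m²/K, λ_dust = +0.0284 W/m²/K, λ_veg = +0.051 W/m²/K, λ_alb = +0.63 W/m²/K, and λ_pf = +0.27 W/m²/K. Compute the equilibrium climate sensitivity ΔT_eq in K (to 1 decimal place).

3.9 K

Net feedback parameter λ = (−3.4) + (+0.0284) + (+0.051) + (+0.63) + (+0.27) = -2.4206 W/m²/K.
ΔT = −F/λ = −9.34/(-2.4206) = 3.9 K.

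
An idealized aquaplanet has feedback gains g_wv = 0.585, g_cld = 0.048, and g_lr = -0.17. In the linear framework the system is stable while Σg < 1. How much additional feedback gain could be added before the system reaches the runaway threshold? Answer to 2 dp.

Current total gain = 0.585 + 0.048 − 0.17 = 0.463.
Margin to runaway = 1 − 0.463 = 0.54.

0.54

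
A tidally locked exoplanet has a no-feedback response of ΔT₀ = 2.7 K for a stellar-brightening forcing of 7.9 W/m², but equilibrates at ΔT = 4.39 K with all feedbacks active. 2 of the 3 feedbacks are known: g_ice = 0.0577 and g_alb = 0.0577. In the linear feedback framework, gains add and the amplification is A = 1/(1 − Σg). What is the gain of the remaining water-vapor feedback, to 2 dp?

0.27

Amplification A = ΔT/ΔT₀ = 4.39/2.7 = 1.626.
Total gain g = 1 − 1/A = 1 − 1/1.626 = 0.385.
Known gains sum to 0.0577 + 0.0577 = 0.1154.
g_wv = 0.385 − 0.1154 = 0.27.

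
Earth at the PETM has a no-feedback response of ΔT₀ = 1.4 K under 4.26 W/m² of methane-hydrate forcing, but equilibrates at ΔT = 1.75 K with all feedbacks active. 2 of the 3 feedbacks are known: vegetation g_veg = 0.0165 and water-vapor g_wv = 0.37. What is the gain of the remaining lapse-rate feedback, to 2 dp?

Amplification A = ΔT/ΔT₀ = 1.75/1.4 = 1.25.
Total gain g = 1 − 1/A = 1 − 1/1.25 = 0.2.
Known gains sum to 0.0165 + 0.37 = 0.3865.
g_lr = 0.2 − 0.3865 = -0.19.

-0.19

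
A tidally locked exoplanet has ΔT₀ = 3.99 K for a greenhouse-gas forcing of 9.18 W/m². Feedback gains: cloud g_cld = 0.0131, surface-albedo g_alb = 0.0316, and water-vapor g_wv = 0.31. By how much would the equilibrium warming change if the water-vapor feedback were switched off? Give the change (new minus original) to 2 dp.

-2.01 K

Original: g = 0.3547, ΔT = 3.99/(1−0.3547) = 6.1832 K.
Without water-vapor: g' = 0.0447, ΔT' = 3.99/(1−0.0447) = 4.1767 K.
Change = 4.1767 − 6.1832 = -2.01 K.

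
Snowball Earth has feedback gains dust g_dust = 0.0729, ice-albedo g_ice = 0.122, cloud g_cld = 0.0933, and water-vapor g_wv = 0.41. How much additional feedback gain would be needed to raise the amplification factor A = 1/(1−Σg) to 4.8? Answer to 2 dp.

Current total gain = 0.6982.
Target gain for A = 4.8: g* = 1 − 1/4.8 = 0.7917.
Additional gain needed = 0.7917 − 0.6982 = 0.09.

0.09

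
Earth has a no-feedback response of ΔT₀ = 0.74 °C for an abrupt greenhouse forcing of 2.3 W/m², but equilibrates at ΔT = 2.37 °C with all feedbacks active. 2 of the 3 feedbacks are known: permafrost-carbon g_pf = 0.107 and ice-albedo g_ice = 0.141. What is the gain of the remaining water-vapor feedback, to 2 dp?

0.44

Amplification A = ΔT/ΔT₀ = 2.37/0.74 = 3.203.
Total gain g = 1 − 1/A = 1 − 1/3.203 = 0.6878.
Known gains sum to 0.107 + 0.141 = 0.248.
g_wv = 0.6878 − 0.248 = 0.44.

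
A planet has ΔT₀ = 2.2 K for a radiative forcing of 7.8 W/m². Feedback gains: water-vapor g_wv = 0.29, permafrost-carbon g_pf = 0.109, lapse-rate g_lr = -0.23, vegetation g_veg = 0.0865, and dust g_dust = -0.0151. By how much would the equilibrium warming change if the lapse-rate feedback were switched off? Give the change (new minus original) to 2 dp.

Original: g = 0.2404, ΔT = 2.2/(1−0.2404) = 2.8963 K.
Without lapse-rate: g' = 0.4704, ΔT' = 2.2/(1−0.4704) = 4.1541 K.
Change = 4.1541 − 2.8963 = 1.26 K.

1.26 K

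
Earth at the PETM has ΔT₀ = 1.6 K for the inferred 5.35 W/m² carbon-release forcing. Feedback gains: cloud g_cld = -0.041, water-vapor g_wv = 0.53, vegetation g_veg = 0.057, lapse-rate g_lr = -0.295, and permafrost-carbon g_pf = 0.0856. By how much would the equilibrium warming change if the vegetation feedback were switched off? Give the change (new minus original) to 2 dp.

-0.19 K

Original: g = 0.3366, ΔT = 1.6/(1−0.3366) = 2.4118 K.
Without vegetation: g' = 0.2796, ΔT' = 1.6/(1−0.2796) = 2.2210 K.
Change = 2.2210 − 2.4118 = -0.19 K.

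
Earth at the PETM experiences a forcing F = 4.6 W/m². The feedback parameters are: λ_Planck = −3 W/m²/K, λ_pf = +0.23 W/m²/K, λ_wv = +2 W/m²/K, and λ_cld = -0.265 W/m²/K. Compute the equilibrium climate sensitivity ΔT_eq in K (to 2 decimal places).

Net feedback parameter λ = (−3) + (+0.23) + (+2) + (-0.265) = -1.035 W/m²/K.
ΔT = −F/λ = −4.6/(-1.035) = 4.44 K.

4.44 K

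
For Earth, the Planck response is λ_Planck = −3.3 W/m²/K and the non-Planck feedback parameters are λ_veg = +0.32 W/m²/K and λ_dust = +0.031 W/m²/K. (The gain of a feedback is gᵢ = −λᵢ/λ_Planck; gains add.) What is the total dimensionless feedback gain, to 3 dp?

Convert to gains: g_veg = 0.32/3.3 = 0.09697; g_dust = 0.031/3.3 = 0.009394.
Total gain g = 0.106364.

0.106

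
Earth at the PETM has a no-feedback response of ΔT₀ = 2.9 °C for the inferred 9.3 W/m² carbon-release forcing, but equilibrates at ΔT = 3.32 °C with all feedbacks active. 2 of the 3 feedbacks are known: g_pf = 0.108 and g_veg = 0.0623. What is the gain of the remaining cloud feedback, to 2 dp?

Amplification A = ΔT/ΔT₀ = 3.32/2.9 = 1.145.
Total gain g = 1 − 1/A = 1 − 1/1.145 = 0.1266.
Known gains sum to 0.108 + 0.0623 = 0.1703.
g_cld = 0.1266 − 0.1703 = -0.04.

-0.04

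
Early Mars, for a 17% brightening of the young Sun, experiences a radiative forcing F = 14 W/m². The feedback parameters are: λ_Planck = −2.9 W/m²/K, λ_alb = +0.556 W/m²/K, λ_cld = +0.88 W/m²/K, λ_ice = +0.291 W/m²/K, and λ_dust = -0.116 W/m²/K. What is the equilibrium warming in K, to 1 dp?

Net feedback parameter λ = (−2.9) + (+0.556) + (+0.88) + (+0.291) + (-0.116) = -1.289 W/m²/K.
ΔT = −F/λ = −14/(-1.289) = 10.9 K.

10.9 K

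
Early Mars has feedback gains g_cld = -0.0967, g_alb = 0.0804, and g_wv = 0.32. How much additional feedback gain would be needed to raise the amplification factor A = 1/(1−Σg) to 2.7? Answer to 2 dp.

0.33

Current total gain = 0.3037.
Target gain for A = 2.7: g* = 1 − 1/2.7 = 0.6296.
Additional gain needed = 0.6296 − 0.3037 = 0.33.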